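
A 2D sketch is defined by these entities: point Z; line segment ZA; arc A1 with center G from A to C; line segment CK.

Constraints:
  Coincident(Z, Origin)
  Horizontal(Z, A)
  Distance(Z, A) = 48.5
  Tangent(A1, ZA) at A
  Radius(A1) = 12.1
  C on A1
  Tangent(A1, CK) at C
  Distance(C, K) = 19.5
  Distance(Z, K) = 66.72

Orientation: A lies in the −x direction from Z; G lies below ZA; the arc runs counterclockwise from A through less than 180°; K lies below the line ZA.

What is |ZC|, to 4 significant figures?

62.02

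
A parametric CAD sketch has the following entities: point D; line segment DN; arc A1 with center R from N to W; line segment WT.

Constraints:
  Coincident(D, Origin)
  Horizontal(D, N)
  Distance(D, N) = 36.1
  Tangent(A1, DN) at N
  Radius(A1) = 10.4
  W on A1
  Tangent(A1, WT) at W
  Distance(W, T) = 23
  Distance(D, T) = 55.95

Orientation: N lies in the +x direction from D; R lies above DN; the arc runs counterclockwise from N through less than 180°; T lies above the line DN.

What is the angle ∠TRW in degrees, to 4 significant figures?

65.67°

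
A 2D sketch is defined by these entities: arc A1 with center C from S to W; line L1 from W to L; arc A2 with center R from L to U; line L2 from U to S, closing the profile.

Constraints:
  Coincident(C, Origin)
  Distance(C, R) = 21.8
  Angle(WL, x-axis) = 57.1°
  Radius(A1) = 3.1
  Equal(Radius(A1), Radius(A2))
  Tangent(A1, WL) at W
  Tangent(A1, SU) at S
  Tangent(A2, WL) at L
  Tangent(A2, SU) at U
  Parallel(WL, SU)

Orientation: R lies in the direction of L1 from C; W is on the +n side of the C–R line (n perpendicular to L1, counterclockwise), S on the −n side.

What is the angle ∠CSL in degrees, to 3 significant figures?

74.1°

The slot axis is L1's direction at 57.1°, so u = (cos 57.1°, sin 57.1°) = (0.543, 0.840) and n = (−sin 57.1°, cos 57.1°) = (-0.840, 0.543). C is at the origin and R lies 21.8 along u from C, so R = 21.8·u = (11.8, 18.3). Tangency of A1 to both parallel lines with radius 3.1 puts W and S at C ± 3.1·n: W = (-2.60, 1.68), S = (2.60, -1.68). Equal radii place L and U the same way about R: L = R + 3.1·n = (9.24, 20.0), U = R − 3.1·n = (14.4, 16.6). Then cos ∠CSL = SC·SL / (|SC||SL|), giving 74.1°.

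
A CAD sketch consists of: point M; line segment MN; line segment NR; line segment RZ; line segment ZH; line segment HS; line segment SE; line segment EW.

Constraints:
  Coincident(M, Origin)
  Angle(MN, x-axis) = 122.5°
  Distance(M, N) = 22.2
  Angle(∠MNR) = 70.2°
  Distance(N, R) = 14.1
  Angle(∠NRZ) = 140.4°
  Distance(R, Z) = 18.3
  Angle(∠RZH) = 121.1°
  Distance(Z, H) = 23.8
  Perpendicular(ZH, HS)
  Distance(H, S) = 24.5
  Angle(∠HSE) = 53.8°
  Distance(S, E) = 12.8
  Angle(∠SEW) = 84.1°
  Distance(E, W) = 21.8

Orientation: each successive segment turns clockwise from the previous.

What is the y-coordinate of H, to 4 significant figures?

-10.19

M is at the origin; MN runs at 122.5° with length 22.2, so N = (-11.93, 18.72). ∠MNR = 70.2° gives NR at 12.70° from the x-axis; with |NR| = 14.1, R = (1.827, 21.82). ∠NRZ = 140.4° gives RZ at -26.90° from the x-axis; with |RZ| = 18.3, Z = (18.15, 13.54). ∠RZH = 121.1° gives ZH at -85.80° from the x-axis; with |ZH| = 23.8, H = (19.89, -10.19). So H.y = -10.19.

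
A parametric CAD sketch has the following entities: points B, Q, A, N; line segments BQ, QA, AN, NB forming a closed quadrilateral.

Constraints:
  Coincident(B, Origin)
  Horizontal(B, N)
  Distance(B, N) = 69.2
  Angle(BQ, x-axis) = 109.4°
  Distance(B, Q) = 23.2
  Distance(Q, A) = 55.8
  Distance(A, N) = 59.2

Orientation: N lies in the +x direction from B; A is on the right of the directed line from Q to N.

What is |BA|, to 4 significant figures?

32.89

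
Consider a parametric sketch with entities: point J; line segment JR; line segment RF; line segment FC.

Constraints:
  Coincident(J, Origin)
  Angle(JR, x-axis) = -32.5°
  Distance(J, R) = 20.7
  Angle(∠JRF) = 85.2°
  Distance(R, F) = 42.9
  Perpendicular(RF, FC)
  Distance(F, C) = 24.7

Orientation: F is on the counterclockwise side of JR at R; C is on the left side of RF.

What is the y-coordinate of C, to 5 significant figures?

38.343

∠JRF = 85.2°, so RF runs at -32.5° + (180° − 85.2°) = 62.300° from the x-axis; with |RF| = 42.9, F = R + 42.9·(cos 62.300°, sin 62.300°) = (37.400, 26.861). The perpendicularity gives FC at right angles to RF; with |FC| = 24.7 on the left of RF, C = F + 24.7·(-0.88539, 0.46484) = (15.531, 38.343). So C.y = 38.343.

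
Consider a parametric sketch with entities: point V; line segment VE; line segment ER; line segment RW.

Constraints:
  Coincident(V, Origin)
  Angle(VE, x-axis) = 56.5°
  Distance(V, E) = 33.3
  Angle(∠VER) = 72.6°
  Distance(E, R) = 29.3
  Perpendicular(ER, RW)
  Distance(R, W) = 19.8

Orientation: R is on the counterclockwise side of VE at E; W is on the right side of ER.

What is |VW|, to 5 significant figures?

55.084

∠VER = 72.6°, so ER runs at 56.5° + (180° − 72.6°) = 163.90° from the x-axis; with |ER| = 29.3, R = E + 29.3·(cos 163.90°, sin 163.90°) = (-9.7713, 35.894). ER is perpendicular to RW; with |RW| = 19.8 on the right of ER, W = R + 19.8·(0.27731, 0.96078) = (-4.2805, 54.917). Then |VW| = |W − V| = 55.084.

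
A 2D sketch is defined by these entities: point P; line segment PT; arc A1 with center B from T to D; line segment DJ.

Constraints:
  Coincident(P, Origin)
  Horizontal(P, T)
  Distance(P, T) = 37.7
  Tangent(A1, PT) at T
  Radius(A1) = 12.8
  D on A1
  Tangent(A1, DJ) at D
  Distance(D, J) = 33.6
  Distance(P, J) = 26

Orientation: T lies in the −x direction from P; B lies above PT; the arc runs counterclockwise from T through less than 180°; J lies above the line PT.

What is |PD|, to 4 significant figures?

29.35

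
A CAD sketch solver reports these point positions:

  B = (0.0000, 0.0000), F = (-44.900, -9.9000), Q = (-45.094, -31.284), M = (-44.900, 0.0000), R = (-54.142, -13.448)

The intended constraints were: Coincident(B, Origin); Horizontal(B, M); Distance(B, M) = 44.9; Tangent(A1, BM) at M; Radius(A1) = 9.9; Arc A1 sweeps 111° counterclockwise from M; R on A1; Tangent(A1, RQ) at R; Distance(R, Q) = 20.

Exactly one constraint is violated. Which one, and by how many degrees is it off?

Tangent(A1, RQ) at R — off by 5.90°.

B = (0.00, 0.00) ✓; B.y = 0.00, M.y = 0.00 ✓; |BM| = 44.90 ✓; ∠(FM, MB) = 90.00° ✓; |FM| = 9.900 ✓; bearing(F→R) − bearing(F→M) = 111.0° ✓; |FR| = 9.900 ✓; ∠(FR, RQ) = 84.10° ✗; |RQ| = 20.00 ✓.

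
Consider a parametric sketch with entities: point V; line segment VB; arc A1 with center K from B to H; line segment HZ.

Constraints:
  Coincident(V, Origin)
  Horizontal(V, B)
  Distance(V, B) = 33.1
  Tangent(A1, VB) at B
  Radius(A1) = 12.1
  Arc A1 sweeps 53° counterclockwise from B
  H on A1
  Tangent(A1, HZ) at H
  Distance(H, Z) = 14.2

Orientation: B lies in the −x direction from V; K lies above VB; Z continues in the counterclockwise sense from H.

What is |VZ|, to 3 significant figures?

22.0

On A1, B sits at bearing -90° from K; a 53° counterclockwise sweep puts H at bearing -37°, so H = K + 12.1·(cos -37°, sin -37°) = (-23.4, 4.82). Tangency of A1 to HZ means the radius KH is perpendicular to HZ, so HZ runs along (−sin -37°, cos -37°); with |HZ| = 14.2, Z = (-14.9, 16.2). Then |VZ| = |Z − V| = 22.0.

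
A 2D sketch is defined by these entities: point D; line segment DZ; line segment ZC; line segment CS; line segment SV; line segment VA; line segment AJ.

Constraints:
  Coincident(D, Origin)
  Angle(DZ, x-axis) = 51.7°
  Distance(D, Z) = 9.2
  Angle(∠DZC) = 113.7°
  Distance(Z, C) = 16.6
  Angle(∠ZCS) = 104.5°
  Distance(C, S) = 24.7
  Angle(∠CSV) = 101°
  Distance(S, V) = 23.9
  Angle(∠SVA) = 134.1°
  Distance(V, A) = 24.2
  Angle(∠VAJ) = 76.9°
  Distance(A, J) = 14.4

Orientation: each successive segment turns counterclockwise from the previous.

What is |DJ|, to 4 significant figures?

11.18

∠SVA = 134.1° gives VA at -41.60° from the x-axis; with |VA| = 24.2, A = (-6.970, -23.83). ∠VAJ = 76.9° gives AJ at 61.50° from the x-axis; with |AJ| = 14.4, J = (-0.09849, -11.18). Then |DJ| = |J − D| = 11.18.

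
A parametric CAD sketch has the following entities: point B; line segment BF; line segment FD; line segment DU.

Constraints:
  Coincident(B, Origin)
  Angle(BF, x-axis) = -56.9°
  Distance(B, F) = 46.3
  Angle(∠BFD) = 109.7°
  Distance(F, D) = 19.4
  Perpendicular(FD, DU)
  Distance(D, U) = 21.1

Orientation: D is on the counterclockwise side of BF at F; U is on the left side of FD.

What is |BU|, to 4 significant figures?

41.61

B is at the origin; BF runs at -56.9° with length 46.3, so F = 46.3·(cos -56.9°, sin -56.9°) = (25.28, -38.79). ∠BFD = 109.7°, so FD runs at -56.9° + (180° − 109.7°) = 13.40° from the x-axis; with |FD| = 19.4, D = F + 19.4·(cos 13.40°, sin 13.40°) = (44.16, -34.29). The perpendicularity gives DU at right angles to FD; with |DU| = 21.1 on the left of FD, U = D + 21.1·(-0.2317, 0.9728) = (39.27, -13.76). Then |BU| = |U − B| = 41.61.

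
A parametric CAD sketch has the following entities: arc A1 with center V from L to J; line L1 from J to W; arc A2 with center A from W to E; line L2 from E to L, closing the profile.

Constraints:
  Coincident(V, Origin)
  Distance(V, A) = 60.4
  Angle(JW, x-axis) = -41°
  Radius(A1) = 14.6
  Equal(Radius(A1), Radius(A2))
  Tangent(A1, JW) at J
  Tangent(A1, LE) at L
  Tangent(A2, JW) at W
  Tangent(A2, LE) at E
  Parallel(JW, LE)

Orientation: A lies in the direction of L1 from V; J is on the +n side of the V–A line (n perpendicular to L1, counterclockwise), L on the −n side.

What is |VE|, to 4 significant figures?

62.14

The slot axis is L1's direction at -41.0°, so u = (cos -41.0°, sin -41.0°) = (0.7547, -0.6561) and n = (−sin -41.0°, cos -41.0°) = (0.6561, 0.7547). V is at the origin and A lies 60.4 along u from V, so A = 60.4·u = (45.58, -39.63). Tangency of A1 to both parallel lines with radius 14.6 puts J and L at V ± 14.6·n: J = (9.578, 11.02), L = (-9.578, -11.02). Equal radii place W and E the same way about A: W = A + 14.6·n = (55.16, -28.61), E = A − 14.6·n = (36.01, -50.64). Then |VE| = |E − V| = 62.14.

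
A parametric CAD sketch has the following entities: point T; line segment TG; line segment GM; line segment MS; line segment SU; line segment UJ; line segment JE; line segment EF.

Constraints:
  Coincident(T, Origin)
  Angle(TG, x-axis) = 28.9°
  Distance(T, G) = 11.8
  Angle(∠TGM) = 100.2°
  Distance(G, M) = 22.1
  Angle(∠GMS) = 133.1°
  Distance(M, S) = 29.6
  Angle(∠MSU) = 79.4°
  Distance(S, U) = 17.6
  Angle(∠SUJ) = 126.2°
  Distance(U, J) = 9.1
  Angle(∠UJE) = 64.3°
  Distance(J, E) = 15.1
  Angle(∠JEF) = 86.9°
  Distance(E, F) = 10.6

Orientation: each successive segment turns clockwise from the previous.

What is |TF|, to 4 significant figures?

41.37

T is at the origin; TG runs at 28.9° with length 11.8, so G = (10.33, 5.703). ∠TGM = 100.2° gives GM at -50.90° from the x-axis; with |GM| = 22.1, M = (24.27, -11.45). ∠GMS = 133.1° gives MS at -97.80° from the x-axis; with |MS| = 29.6, S = (20.25, -40.77). ∠MSU = 79.4° gives SU at 161.6° from the x-axis; with |SU| = 17.6, U = (3.551, -35.22). ∠SUJ = 126.2° gives UJ at 107.8° from the x-axis; with |UJ| = 9.1, J = (0.7692, -26.55). ∠UJE = 64.3° gives JE at -7.900° from the x-axis; with |JE| = 15.1, E = (15.73, -28.63). ∠JEF = 86.9° gives EF at -101.0° from the x-axis; with |EF| = 10.6, F = (13.70, -39.03). Then |TF| = |F − T| = 41.37.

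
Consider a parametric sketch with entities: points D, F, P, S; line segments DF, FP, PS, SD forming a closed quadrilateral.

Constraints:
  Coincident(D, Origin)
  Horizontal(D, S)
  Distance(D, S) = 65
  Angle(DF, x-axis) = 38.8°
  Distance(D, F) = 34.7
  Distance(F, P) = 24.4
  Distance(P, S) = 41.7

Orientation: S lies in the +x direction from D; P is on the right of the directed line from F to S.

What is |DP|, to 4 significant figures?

23.49

D is at the origin; DS is horizontal with |DS| = 65.0 and S in +x, so S = (65.0, 0). DF runs at 38.8° with |DF| = 34.7, so F = (27.04, 21.74). P is determined by |FP| = 24.4 and |PS| = 41.7 together: it lies at the intersection of circle(F, 24.4) and circle(S, 41.7). With |FS| = 43.74, the foot of the radical line on FS is 8.801 from F and the perpendicular offset is √(24.4² − 8.801²) = 22.76. Taking the right-of-FS solution: P = (23.37, -2.378).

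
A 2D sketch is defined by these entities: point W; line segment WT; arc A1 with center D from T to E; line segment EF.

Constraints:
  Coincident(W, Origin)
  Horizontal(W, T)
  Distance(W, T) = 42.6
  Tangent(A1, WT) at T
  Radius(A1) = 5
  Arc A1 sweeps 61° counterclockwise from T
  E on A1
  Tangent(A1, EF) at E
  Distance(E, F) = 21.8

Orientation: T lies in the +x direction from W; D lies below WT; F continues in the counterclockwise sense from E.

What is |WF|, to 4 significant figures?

35.12

W is at the origin; W and T share the same y with |WT| = 42.6 and T on the +x side, so T = (42.60, 0.000). A1 meets WT tangentially, so DT is at right angles to WT, so D = T + (0, -5) = (42.60, -5.000). On A1, T sits at bearing 90° from D; a 61° counterclockwise sweep puts E at bearing 151°, so E = D + 5.0·(cos 151°, sin 151°) = (38.23, -2.576). The tangent condition forces DE to be normal to EF, so EF runs along (−sin 151°, cos 151°); with |EF| = 21.8, F = (27.66, -21.64). Then |WF| = |F − W| = 35.12.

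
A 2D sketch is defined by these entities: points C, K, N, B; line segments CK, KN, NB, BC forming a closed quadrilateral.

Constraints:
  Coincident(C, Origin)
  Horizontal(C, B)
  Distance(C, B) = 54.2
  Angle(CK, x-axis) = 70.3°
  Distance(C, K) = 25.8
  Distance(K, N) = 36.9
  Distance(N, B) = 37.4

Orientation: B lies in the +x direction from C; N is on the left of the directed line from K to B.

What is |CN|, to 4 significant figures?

56.57

C is at the origin; CB is horizontal with |CB| = 54.2 and B in +x, so B = (54.2, 0). CK runs at 70.3° with |CK| = 25.8, so K = (8.697, 24.29). N is determined by |KN| = 36.9 and |NB| = 37.4 together: it lies at the intersection of circle(K, 36.9) and circle(B, 37.4). With |KB| = 51.58, the foot of the radical line on KB is 25.43 from K and the perpendicular offset is √(36.9² − 25.43²) = 26.74. Taking the left-of-KB solution: N = (43.72, 35.90).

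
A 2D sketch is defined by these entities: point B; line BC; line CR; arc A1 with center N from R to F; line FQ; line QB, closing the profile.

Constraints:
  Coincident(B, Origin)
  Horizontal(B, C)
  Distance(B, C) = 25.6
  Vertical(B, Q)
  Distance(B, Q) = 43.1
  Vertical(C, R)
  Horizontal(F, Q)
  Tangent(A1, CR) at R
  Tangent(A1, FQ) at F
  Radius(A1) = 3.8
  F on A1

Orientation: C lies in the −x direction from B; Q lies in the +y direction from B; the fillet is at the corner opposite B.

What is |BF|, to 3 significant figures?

48.3

B is at the origin; B and C share the same y with |BC| = 25.6 and C on the −x side, so C = (-25.6, 0.00). B and Q share the same x with |BQ| = 43.1 and Q on the +y side, so Q = (0.00, 43.1). The virtual corner opposite B is at (-25.6, 43.1). Tangency of A1 to CR means the radius NR is perpendicular to CR and the tangent condition forces NF to be normal to FQ, with radius 3.8, so the center N sits 3.8 in from both sides at N = (-21.8, 39.3). That places the tangent points at R = (-25.6, 39.3) on CR and F = (-21.8, 43.1) on FQ. Then |BF| = |F − B| = 48.3.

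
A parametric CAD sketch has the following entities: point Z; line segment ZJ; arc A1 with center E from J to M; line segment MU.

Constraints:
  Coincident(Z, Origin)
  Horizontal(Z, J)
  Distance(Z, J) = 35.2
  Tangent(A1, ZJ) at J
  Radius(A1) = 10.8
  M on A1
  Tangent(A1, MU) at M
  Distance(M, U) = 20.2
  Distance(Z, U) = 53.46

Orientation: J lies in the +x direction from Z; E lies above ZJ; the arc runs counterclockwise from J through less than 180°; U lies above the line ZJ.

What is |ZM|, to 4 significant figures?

47.55

Checks: |EM| = 10.80 ✓; ∠(EM, MU) = 90.00° ✓; |MU| = 20.20 ✓; |ZU| = 53.46 ✓.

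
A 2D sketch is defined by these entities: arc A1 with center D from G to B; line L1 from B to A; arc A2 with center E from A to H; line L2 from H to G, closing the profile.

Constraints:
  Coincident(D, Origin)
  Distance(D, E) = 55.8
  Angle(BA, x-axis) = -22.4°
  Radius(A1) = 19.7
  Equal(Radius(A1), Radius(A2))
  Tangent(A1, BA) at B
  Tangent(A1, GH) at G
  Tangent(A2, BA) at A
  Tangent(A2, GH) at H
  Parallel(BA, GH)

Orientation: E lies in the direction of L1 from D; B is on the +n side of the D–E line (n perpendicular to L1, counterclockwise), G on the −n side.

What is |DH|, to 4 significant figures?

59.18

The slot axis is L1's direction at -22.4°, so u = (cos -22.4°, sin -22.4°) = (0.9245, -0.3811) and n = (−sin -22.4°, cos -22.4°) = (0.3811, 0.9245). D is at the origin and E lies 55.8 along u from D, so E = 55.8·u = (51.59, -21.26). Tangency of A1 to both parallel lines with radius 19.7 puts B and G at D ± 19.7·n: B = (7.507, 18.21), G = (-7.507, -18.21). Equal radii place A and H the same way about E: A = E + 19.7·n = (59.10, -3.050), H = E − 19.7·n = (44.08, -39.48). Then |DH| = |H − D| = 59.18.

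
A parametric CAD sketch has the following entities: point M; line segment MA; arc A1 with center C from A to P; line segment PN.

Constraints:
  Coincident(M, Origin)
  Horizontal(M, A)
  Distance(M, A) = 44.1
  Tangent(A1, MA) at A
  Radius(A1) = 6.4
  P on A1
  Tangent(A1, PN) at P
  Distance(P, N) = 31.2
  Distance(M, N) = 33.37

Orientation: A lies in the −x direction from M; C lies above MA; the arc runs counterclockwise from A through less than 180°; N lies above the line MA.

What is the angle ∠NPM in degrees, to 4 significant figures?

55.24°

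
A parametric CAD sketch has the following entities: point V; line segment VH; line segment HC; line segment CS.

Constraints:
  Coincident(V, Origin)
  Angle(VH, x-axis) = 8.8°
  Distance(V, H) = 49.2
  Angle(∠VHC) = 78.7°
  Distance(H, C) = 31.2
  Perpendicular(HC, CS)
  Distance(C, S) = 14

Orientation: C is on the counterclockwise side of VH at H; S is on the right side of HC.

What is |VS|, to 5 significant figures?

65.874

∠VHC = 78.7°, so HC runs at 8.8° + (180° − 78.7°) = 110.10° from the x-axis; with |HC| = 31.2, C = H + 31.2·(cos 110.10°, sin 110.10°) = (37.899, 36.827). The perpendicularity gives CS at right angles to HC; with |CS| = 14.0 on the right of HC, S = C + 14.0·(0.93909, 0.34366) = (51.046, 41.638). Then |VS| = |S − V| = 65.874.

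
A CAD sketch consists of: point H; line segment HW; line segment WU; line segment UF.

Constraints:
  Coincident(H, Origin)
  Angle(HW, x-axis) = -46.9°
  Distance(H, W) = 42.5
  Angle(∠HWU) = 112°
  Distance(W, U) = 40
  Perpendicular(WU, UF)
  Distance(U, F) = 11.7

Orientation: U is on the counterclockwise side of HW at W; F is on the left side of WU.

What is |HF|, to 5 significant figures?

62.408

H is at the origin; HW runs at -46.9° with length 42.5, so W = 42.5·(cos -46.9°, sin -46.9°) = (29.039, -31.032). ∠HWU = 112.0°, so WU runs at -46.9° + (180° − 112.0°) = 21.100° from the x-axis; with |WU| = 40.0, U = W + 40.0·(cos 21.100°, sin 21.100°) = (66.357, -16.632). WU ⟂ UF; with |UF| = 11.7 on the left of WU, F = U + 11.7·(-0.36000, 0.93295) = (62.145, -5.7165). Then |HF| = |F − H| = 62.408.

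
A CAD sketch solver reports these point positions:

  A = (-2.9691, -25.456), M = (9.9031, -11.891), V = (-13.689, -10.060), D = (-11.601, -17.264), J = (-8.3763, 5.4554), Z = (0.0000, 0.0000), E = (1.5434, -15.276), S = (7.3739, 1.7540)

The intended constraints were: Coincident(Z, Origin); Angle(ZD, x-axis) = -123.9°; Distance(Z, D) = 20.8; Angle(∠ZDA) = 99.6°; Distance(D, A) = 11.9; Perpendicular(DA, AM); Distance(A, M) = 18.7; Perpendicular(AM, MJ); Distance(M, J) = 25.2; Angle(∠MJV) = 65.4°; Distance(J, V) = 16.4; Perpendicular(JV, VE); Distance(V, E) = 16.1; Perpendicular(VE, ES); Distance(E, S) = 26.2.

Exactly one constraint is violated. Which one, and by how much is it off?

Distance(E, S) = 26.2 — off by 8.20.

Z = (0.00, 0.00) ✓; ZD at -123.9° ✓; |ZD| = 20.80 ✓; ∠ZDA = 99.60° ✓; |DA| = 11.90 ✓; ∠(DA, AM) = 90.00° ✓; |AM| = 18.70 ✓; ∠(AM, MJ) = 90.00° ✓; |MJ| = 25.20 ✓; ∠MJV = 65.40° ✓; |JV| = 16.40 ✓; ∠(JV, VE) = 90.00° ✓; |VE| = 16.10 ✓; ∠(VE, ES) = 90.00° ✓; |ES| = 18.00 ✗.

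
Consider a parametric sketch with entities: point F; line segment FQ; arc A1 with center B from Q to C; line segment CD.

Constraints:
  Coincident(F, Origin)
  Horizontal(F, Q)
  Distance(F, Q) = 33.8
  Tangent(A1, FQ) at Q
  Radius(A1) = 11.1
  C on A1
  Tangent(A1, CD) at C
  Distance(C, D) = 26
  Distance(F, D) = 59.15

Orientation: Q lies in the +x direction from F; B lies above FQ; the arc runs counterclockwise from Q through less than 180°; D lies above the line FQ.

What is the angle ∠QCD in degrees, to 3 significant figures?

137°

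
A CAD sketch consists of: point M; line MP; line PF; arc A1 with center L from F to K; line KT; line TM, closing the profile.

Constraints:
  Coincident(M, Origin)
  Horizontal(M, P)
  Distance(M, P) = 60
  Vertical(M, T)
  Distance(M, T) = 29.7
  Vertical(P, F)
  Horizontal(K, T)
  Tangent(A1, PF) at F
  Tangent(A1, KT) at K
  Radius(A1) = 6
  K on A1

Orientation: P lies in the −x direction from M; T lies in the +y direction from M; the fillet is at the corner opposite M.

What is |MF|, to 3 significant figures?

64.5

M is at the origin; M and P share the same y with |MP| = 60.0 and P on the −x side, so P = (-60.0, 0.00). MT is vertical with |MT| = 29.7 and T on the +y side, so T = (0.00, 29.7). The virtual corner opposite M is at (-60.0, 29.7). A1 meets PF tangentially, so LF is at right angles to PF and A1 meets KT tangentially, so LK is at right angles to KT, with radius 6.0, so the center L sits 6.0 in from both sides at L = (-54.0, 23.7). That places the tangent points at F = (-60.0, 23.7) on PF and K = (-54.0, 29.7) on KT. Then |MF| = |F − M| = 64.5.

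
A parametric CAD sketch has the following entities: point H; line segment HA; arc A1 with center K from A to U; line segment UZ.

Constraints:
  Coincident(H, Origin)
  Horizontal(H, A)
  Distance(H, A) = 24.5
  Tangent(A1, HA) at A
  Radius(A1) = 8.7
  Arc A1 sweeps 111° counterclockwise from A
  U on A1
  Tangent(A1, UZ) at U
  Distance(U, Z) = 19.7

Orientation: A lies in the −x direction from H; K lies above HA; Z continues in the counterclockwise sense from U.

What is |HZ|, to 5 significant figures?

38.235

On A1, A sits at bearing -90° from K; a 111° counterclockwise sweep puts U at bearing 21°, so U = K + 8.7·(cos 21°, sin 21°) = (-16.378, 11.818). The tangent condition forces KU to be normal to UZ, so UZ runs along (−sin 21°, cos 21°); with |UZ| = 19.7, Z = (-23.438, 30.209). Then |HZ| = |Z − H| = 38.235.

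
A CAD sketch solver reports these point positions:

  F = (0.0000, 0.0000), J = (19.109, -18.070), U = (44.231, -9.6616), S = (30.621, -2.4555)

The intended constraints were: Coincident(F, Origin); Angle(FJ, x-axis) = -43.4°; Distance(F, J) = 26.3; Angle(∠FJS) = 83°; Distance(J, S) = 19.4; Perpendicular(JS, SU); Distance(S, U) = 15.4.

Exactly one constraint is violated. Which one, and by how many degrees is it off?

Perpendicular(JS, SU) — off by 8.50°.

F = (0.00, 0.00) ✓; FJ at -43.40° ✓; |FJ| = 26.30 ✓; ∠FJS = 83.00° ✓; |JS| = 19.40 ✓; ∠(JS, SU) = 81.50° ✗; |SU| = 15.40 ✓.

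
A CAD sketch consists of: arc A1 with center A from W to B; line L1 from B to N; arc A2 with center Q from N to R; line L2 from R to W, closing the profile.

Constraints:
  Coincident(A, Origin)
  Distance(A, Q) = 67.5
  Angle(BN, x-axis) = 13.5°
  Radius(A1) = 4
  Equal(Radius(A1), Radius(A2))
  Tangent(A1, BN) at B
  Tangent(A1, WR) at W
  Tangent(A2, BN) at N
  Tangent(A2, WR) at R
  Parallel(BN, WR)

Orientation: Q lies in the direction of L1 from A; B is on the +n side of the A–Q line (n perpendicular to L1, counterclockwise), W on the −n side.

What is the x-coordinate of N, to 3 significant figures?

64.7

The slot axis is L1's direction at 13.5°, so u = (cos 13.5°, sin 13.5°) = (0.972, 0.233) and n = (−sin 13.5°, cos 13.5°) = (-0.233, 0.972). A is at the origin and Q lies 67.5 along u from A, so Q = 67.5·u = (65.6, 15.8). Tangency of A1 to both parallel lines with radius 4.0 puts B and W at A ± 4.0·n: B = (-0.934, 3.89), W = (0.934, -3.89). Equal radii place N and R the same way about Q: N = Q + 4.0·n = (64.7, 19.6), R = Q − 4.0·n = (66.6, 11.9). So N.x = 64.7.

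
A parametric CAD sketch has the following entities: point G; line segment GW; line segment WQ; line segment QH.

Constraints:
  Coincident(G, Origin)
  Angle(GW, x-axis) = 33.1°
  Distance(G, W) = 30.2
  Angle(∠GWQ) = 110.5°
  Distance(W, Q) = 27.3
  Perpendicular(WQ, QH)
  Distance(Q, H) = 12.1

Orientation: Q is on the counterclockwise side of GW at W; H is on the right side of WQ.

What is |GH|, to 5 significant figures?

55.369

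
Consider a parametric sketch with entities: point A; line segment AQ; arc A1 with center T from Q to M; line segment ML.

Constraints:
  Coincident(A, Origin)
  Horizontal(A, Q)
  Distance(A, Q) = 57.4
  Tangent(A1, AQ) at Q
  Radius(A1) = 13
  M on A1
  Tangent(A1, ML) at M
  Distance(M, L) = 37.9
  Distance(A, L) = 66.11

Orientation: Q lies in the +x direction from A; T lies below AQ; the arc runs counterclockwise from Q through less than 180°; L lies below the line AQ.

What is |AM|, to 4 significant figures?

46.13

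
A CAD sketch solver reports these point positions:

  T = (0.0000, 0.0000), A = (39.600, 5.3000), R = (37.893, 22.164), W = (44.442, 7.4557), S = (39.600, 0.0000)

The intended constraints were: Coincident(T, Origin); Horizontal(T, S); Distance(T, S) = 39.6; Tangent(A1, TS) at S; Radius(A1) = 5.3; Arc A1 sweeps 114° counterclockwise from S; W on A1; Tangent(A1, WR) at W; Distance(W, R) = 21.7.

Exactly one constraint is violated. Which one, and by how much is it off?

Distance(W, R) = 21.7 — off by 5.60.

T = (0.00, 0.00) ✓; T.y = 0.00, S.y = 0.00 ✓; |TS| = 39.60 ✓; ∠(AS, ST) = 90.00° ✓; |AS| = 5.300 ✓; bearing(A→W) − bearing(A→S) = 114.0° ✓; |AW| = 5.300 ✓; ∠(AW, WR) = 90.00° ✓; |WR| = 16.10 ✗.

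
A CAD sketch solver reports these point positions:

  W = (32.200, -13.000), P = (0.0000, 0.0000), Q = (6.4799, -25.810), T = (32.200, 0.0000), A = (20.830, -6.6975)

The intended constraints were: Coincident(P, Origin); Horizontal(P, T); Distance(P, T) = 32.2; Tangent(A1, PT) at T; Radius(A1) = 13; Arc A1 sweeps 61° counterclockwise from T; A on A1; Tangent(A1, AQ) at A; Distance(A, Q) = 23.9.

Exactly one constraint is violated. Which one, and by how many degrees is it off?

Tangent(A1, AQ) at A — off by 7.90°.

P = (0.00, 0.00) ✓; P.y = 0.00, T.y = 0.00 ✓; |PT| = 32.20 ✓; ∠(WT, TP) = 90.00° ✓; |WT| = 13.00 ✓; bearing(W→A) − bearing(W→T) = 61.00° ✓; |WA| = 13.00 ✓; ∠(WA, AQ) = 97.90° ✗; |AQ| = 23.90 ✓.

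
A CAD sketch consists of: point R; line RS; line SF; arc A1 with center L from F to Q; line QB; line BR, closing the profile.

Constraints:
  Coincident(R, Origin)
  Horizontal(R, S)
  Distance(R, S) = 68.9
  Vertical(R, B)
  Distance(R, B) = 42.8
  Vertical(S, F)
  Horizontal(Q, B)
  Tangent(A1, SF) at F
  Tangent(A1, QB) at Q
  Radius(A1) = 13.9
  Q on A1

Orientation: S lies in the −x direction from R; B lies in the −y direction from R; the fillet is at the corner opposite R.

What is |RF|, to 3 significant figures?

74.7

R is at the origin; RS is horizontal with |RS| = 68.9 and S on the −x side, so S = (-68.9, 0.00). R and B share the same x with |RB| = 42.8 and B on the −y side, so B = (0.00, -42.8). The virtual corner opposite R is at (-68.9, -42.8). A1 meets SF tangentially, so LF is at right angles to SF and the tangent condition forces LQ to be normal to QB, with radius 13.9, so the center L sits 13.9 in from both sides at L = (-55.0, -28.9). That places the tangent points at F = (-68.9, -28.9) on SF and Q = (-55.0, -42.8) on QB. Then |RF| = |F − R| = 74.7.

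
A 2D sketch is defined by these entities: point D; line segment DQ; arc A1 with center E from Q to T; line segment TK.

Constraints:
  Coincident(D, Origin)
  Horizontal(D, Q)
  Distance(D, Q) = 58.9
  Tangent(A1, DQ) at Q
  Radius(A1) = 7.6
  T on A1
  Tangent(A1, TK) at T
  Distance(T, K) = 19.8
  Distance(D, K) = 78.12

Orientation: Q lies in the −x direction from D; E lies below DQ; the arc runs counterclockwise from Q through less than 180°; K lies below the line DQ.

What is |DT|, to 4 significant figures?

65.65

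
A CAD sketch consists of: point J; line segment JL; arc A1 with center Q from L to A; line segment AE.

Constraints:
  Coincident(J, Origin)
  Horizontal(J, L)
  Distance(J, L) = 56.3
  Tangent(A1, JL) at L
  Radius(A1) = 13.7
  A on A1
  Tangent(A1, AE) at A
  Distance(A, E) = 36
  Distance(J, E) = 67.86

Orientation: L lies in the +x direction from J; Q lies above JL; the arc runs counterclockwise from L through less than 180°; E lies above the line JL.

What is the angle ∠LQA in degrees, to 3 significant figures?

128°

J is at the origin; J and L share the same y with |JL| = 56.3 and L on the +x side, so L = (56.3, 0.00). Tangency of A1 to JL means the radius QL is perpendicular to JL, so Q = L + (0, 13.7) = (56.3, 13.7). Since QA ⟂ AE (tangency), |QE| = √(13.7² + 36.0²) = 38.5 regardless of where A sits on A1. So E lies on both circle(J, 67.86) and circle(Q, 38.5); the above-JL intersection is E = (45.2, 50.6). A is the foot of the tangent from E: A = (67.2, 22.0).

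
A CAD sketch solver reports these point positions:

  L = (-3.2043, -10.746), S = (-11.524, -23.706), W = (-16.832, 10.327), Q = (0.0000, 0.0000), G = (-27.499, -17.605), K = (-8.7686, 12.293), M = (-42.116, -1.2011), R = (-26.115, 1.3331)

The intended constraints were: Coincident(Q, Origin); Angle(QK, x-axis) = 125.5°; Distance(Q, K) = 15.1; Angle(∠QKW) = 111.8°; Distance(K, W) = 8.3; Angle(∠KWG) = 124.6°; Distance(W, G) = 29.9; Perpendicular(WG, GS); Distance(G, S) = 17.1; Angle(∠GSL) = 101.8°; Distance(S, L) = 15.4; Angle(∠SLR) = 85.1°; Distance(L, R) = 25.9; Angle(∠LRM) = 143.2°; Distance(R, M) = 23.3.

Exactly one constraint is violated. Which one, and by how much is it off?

Distance(R, M) = 23.3 — off by 7.10.

Q = (0.00, 0.00) ✓; QK at 125.5° ✓; |QK| = 15.10 ✓; ∠QKW = 111.8° ✓; |KW| = 8.300 ✓; ∠KWG = 124.6° ✓; |WG| = 29.90 ✓; ∠(WG, GS) = 90.00° ✓; |GS| = 17.10 ✓; ∠GSL = 101.8° ✓; |SL| = 15.40 ✓; ∠SLR = 85.10° ✓; |LR| = 25.90 ✓; ∠LRM = 143.2° ✓; |RM| = 16.20 ✗.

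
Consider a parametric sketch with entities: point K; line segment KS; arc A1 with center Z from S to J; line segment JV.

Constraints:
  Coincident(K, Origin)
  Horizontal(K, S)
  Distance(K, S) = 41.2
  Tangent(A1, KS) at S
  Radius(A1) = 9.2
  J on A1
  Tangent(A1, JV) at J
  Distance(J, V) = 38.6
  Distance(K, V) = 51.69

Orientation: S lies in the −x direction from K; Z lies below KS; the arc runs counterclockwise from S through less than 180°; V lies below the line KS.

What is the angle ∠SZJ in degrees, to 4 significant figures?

127.8°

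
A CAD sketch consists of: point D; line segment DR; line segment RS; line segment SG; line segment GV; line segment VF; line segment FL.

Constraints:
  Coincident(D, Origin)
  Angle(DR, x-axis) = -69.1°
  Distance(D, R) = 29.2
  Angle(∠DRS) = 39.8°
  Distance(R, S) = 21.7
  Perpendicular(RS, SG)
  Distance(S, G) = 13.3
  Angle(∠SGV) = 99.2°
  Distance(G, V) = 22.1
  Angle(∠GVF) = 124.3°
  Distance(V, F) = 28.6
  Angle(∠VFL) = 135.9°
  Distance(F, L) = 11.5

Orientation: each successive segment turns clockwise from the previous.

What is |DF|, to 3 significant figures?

47.9

D is at the origin; DR runs at -69.1° with length 29.2, so R = (10.4, -27.3). ∠DRS = 39.8° gives RS at 151° from the x-axis; with |RS| = 21.7, S = (-8.51, -16.7). RS ⟂ SG, so SG runs at 60.7°; with |SG| = 13.3, G = (-2.00, -5.06). ∠SGV = 99.2° gives GV at -20.1° from the x-axis; with |GV| = 22.1, V = (18.8, -12.7). ∠GVF = 124.3° gives VF at -75.8° from the x-axis; with |VF| = 28.6, F = (25.8, -40.4). Then |DF| = |F − D| = 47.9.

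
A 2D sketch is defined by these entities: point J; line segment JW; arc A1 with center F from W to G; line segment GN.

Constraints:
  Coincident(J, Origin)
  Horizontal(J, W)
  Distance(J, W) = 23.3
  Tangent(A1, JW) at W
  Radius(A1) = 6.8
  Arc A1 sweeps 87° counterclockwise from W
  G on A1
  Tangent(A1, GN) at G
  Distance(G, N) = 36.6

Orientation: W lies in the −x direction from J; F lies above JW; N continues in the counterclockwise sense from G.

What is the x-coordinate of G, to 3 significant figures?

-16.5

A1 meets JW tangentially, so FW is at right angles to JW, so F = W + (0, 6.8) = (-23.3, 6.80). On A1, W sits at bearing -90° from F; an 87° counterclockwise sweep puts G at bearing -3°, so G = F + 6.8·(cos -3°, sin -3°) = (-16.5, 6.44). So G.x = -16.5.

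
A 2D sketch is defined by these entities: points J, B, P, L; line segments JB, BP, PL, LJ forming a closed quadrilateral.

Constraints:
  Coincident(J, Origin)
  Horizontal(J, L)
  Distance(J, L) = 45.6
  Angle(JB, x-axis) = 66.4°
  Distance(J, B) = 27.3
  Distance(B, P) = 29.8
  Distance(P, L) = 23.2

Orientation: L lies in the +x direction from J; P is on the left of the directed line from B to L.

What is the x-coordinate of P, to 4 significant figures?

40.64

J is at the origin; JL is horizontal with |JL| = 45.6 and L in +x, so L = (45.6, 0). JB runs at 66.4° with |JB| = 27.3, so B = (10.93, 25.02). P is determined by |BP| = 29.8 and |PL| = 23.2 together: it lies at the intersection of circle(B, 29.8) and circle(L, 23.2). With |BL| = 42.75, the foot of the radical line on BL is 25.47 from B and the perpendicular offset is √(29.8² − 25.47²) = 15.47. Taking the left-of-BL solution: P = (40.64, 22.66).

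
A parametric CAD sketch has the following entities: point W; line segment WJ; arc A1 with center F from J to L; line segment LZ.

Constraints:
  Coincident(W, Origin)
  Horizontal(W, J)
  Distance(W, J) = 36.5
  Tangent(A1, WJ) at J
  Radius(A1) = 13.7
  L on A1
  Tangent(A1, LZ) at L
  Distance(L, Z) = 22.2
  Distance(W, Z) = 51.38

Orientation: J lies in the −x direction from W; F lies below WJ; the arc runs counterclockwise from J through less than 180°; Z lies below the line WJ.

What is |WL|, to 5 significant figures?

52.119

W is at the origin; WJ is horizontal with |WJ| = 36.5 and J on the −x side, so J = (-36.500, 0.0000). The tangent condition forces FJ to be normal to WJ, so F = J + (0, -13.7) = (-36.500, -13.700). Since FL ⟂ LZ (tangency), |FZ| = √(13.7² + 22.2²) = 26.087 regardless of where L sits on A1. So Z lies on both circle(W, 51.38) and circle(F, 26.087); the below-WJ intersection is Z = (-32.826, -39.527). L is the foot of the tangent from Z: L = (-47.029, -22.465).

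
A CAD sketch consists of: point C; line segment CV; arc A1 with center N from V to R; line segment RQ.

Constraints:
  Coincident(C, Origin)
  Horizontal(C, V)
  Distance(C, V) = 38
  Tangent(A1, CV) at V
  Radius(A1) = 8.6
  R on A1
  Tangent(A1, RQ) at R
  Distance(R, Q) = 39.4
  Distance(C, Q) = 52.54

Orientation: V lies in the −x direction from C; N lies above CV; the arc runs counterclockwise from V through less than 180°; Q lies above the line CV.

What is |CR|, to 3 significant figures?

30.4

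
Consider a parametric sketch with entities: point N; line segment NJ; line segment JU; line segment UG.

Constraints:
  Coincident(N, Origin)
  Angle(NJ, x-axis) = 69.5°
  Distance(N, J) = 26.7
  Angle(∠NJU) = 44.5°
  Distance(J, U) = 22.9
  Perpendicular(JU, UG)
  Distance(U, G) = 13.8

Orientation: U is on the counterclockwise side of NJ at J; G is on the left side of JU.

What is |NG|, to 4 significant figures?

6.247

∠NJU = 44.5°, so JU runs at 69.5° + (180° − 44.5°) = 205.0° from the x-axis; with |JU| = 22.9, U = J + 22.9·(cos 205.0°, sin 205.0°) = (-11.40, 15.33). JU ⟂ UG; with |UG| = 13.8 on the left of JU, G = U + 13.8·(0.4226, -0.9063) = (-5.572, 2.824). Then |NG| = |G − N| = 6.247.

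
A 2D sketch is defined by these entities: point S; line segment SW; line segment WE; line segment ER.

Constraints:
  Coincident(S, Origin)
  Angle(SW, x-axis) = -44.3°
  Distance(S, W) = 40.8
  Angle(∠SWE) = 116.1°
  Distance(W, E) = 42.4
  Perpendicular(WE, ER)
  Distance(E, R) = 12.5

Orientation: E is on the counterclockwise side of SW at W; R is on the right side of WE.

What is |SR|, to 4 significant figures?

77.83

∠SWE = 116.1°, so WE runs at -44.3° + (180° − 116.1°) = 19.60° from the x-axis; with |WE| = 42.4, E = W + 42.4·(cos 19.60°, sin 19.60°) = (69.14, -14.27). WE ⟂ ER; with |ER| = 12.5 on the right of WE, R = E + 12.5·(0.3355, -0.9421) = (73.34, -26.05). Then |SR| = |R − S| = 77.83.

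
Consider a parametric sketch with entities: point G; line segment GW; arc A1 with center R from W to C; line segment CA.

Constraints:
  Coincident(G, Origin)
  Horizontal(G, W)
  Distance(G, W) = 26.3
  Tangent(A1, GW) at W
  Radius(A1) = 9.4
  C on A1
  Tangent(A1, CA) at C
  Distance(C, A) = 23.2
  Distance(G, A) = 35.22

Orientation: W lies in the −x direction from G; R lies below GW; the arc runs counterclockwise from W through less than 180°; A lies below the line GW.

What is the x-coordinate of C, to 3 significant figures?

-32.5

Checks: G = (0.00, 0.00) ✓; ∠(RW, WG) = 90.00° ✓; |RW| = 9.400 ✓; |RC| = 9.400 ✓; ∠(RC, CA) = 90.00° ✓; |CA| = 23.20 ✓; |GA| = 35.22 ✓.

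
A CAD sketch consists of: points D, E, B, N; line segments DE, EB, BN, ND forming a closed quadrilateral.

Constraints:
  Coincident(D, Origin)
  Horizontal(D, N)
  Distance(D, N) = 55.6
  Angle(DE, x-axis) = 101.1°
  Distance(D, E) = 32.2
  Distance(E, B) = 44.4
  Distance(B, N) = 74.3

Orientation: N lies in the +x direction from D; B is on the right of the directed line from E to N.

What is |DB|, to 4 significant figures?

21.09

D is at the origin; D and N share the same y with |DN| = 55.6 and N in +x, so N = (55.6, 0). DE runs at 101.1° with |DE| = 32.2, so E = (-6.199, 31.60). B is determined by |EB| = 44.4 and |BN| = 74.3 together: it lies at the intersection of circle(E, 44.4) and circle(N, 74.3). With |EN| = 69.41, the foot of the radical line on EN is 9.137 from E and the perpendicular offset is √(44.4² − 9.137²) = 43.45. Taking the right-of-EN solution: B = (-17.84, -11.25).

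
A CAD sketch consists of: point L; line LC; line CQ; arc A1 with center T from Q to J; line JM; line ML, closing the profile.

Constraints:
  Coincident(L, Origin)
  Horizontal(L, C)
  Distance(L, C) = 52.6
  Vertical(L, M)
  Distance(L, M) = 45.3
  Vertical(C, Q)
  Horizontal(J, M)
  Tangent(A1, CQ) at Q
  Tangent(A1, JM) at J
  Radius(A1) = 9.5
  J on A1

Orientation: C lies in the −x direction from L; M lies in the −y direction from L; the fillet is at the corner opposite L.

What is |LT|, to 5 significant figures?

56.029

L and M share the same x with |LM| = 45.3 and M on the −y side, so M = (0.0000, -45.300). The virtual corner opposite L is at (-52.600, -45.300). Tangency of A1 to CQ means the radius TQ is perpendicular to CQ and the tangent condition forces TJ to be normal to JM, with radius 9.5, so the center T sits 9.5 in from both sides at T = (-43.100, -35.800). Then |LT| = |T − L| = 56.029.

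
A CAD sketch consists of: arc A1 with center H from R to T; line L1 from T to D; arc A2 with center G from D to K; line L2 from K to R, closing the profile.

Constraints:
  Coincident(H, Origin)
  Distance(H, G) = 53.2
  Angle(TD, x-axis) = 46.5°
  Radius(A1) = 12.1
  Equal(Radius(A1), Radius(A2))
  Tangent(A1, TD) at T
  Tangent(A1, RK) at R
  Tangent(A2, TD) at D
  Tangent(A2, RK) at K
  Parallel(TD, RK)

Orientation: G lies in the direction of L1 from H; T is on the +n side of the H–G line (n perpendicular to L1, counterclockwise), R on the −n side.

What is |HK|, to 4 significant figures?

54.56

The slot axis is L1's direction at 46.5°, so u = (cos 46.5°, sin 46.5°) = (0.6884, 0.7254) and n = (−sin 46.5°, cos 46.5°) = (-0.7254, 0.6884). H is at the origin and G lies 53.2 along u from H, so G = 53.2·u = (36.62, 38.59). Tangency of A1 to both parallel lines with radius 12.1 puts T and R at H ± 12.1·n: T = (-8.777, 8.329), R = (8.777, -8.329). Equal radii place D and K the same way about G: D = G + 12.1·n = (27.84, 46.92), K = G − 12.1·n = (45.40, 30.26). Then |HK| = |K − H| = 54.56.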